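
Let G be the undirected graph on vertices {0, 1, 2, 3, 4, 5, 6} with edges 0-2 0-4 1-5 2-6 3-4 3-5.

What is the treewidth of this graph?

1

A width-1 tree decomposition is:
Bags: B1 = {2, 6}  B2 = {0, 2}  B3 = {0, 4}  B4 = {3, 4}  B5 = {3, 5}  B6 = {1, 5}
Tree: B1–B2, B2–B3, B3–B4, B4–B5, B5–B6
Each bag holds 2 vertices, so the decomposition has width 1, which upper-bounds the treewidth. Any graph with an edge has treewidth ≥ 1, and G has the edge 6–2. The upper and lower bounds meet at 1, so that is the treewidth.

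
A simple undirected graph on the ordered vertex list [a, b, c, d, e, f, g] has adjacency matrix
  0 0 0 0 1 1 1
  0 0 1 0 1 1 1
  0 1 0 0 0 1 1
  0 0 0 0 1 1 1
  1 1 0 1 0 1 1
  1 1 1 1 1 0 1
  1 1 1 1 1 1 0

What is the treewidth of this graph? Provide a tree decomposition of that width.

Treewidth 3.
One optimal decomposition is:
Bags: B1 = {d, e, f, g}  B2 = {b, e, f, g}  B3 = {b, c, f, g}  B4 = {a, e, f, g}
Tree: B1–B2, B2–B3, B2–B4

Each bag holds 4 vertices, so the decomposition has width 3, which upper-bounds the treewidth. Conversely, {d, e, f, g} is a clique of size 4, and the vertices of any clique must share a bag in every tree decomposition; so some bag has ≥ 4 vertices and tw(G) ≥ 3. Hence tw(G) = 3 exactly.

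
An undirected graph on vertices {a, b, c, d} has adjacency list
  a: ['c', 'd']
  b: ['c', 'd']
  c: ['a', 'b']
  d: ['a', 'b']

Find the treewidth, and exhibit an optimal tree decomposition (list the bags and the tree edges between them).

Each bag holds 3 vertices, so the decomposition has width 2, which upper-bounds the treewidth. Since a–d–b–c–a is a cycle in G, G is not acyclic. Forests are exactly the graphs of treewidth ≤ 1, so tw(G) ≥ 2. Therefore the treewidth is 2.

Treewidth 2.
One optimal decomposition is:
Bags: B1 = {a, b, d}  B2 = {a, b, c}
Tree: B1–B2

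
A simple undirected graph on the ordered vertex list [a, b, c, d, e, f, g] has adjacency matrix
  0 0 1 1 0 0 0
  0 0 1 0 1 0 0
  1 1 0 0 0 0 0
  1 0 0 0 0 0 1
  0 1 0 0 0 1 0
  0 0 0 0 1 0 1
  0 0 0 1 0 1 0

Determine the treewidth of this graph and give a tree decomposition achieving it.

The largest bag has 3 vertices, giving width 2; this decomposition certifies tw(G) ≤ 2. Since d–a–c–b–e–f–g–d is a cycle in G, G is not acyclic. Forests are exactly the graphs of treewidth ≤ 1, so tw(G) ≥ 2. Combining the bounds, tw(G) = 2.

Treewidth 2.
One optimal decomposition is:
Bags: B1 = {a, c, d}  B2 = {b, c, d}  B3 = {b, d, e}  B4 = {d, e, f}  B5 = {d, f, g}
Tree: B1–B2, B2–B3, B3–B4, B4–B5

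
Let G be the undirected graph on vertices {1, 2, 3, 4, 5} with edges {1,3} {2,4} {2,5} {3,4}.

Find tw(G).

A width-1 tree decomposition is:
Bags: B1 = {1, 3}  B2 = {3, 4}  B3 = {2, 4}  B4 = {2, 5}
Tree: B1–B2, B2–B3, B3–B4
The largest bag has 2 vertices, giving width 1; this decomposition certifies tw(G) ≤ 1. Any graph with an edge has treewidth ≥ 1, and G has the edge 1–3. The upper and lower bounds meet at 1, so that is the treewidth.

1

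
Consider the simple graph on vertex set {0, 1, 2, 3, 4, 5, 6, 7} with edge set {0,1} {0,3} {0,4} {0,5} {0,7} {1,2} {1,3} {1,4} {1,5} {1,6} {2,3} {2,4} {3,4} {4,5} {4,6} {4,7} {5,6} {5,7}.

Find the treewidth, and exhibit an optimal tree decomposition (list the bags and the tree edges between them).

Treewidth 3.
One optimal decomposition is:
Bags: B1 = {0, 1, 4, 5}  B2 = {0, 1, 3, 4}  B3 = {1, 4, 5, 6}  B4 = {1, 2, 3, 4}  B5 = {0, 4, 5, 7}
Tree: B1–B2, B1–B3, B2–B4, B1–B5

The largest bag has 4 vertices, giving width 3; this decomposition certifies tw(G) ≤ 3. Conversely, {0, 1, 3, 4} is a clique of size 4, and the vertices of any clique must share a bag in every tree decomposition; so some bag has ≥ 4 vertices and tw(G) ≥ 3. Combining the bounds, tw(G) = 3.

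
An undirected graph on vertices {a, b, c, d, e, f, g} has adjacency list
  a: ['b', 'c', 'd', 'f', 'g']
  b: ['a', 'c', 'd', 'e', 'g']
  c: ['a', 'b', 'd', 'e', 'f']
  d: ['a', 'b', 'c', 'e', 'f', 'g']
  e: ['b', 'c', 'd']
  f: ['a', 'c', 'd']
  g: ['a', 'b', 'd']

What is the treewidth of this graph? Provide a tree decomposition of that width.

Treewidth 3.
One such decomposition:
Bags: B1 = {a, b, c, d}  B2 = {a, b, d, g}  B3 = {b, c, d, e}  B4 = {a, c, d, f}
Tree: B1–B2, B1–B3, B1–B4

The largest bag has 4 vertices, giving width 3; this decomposition certifies tw(G) ≤ 3. Conversely, {a, c, d, f} is a clique of size 4, and the vertices of any clique must share a bag in every tree decomposition; so some bag has ≥ 4 vertices and tw(G) ≥ 3. Combining the bounds, tw(G) = 3.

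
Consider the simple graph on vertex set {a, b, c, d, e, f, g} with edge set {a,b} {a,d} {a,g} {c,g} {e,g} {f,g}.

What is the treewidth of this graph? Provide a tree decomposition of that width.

Each bag holds 2 vertices, so the decomposition has width 1, which upper-bounds the treewidth. Any graph with an edge has treewidth ≥ 1, and G has the edge a–d. Therefore the treewidth is 1.

Treewidth 1.
One such decomposition:
Bags: B1 = {a, d}  B2 = {a, g}  B3 = {c, g}  B4 = {e, g}  B5 = {a, b}  B6 = {f, g}
Tree: B1–B2, B2–B3, B3–B4, B1–B5, B3–B6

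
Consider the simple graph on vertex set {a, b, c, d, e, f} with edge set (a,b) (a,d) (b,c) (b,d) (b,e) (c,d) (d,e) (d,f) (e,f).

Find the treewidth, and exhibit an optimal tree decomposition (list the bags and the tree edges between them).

Each bag holds 3 vertices, so the decomposition has width 2, which upper-bounds the treewidth. For the lower bound, the 3 vertices {d, e, f} are pairwise adjacent, and any tree decomposition puts a clique entirely inside one bag — forcing width ≥ 2. Therefore the treewidth is 2.

Treewidth 2.
One optimal decomposition is:
Bags: B1 = {b, d, e}  B2 = {d, e, f}  B3 = {a, b, d}  B4 = {b, c, d}
Tree: B1–B2, B1–B3, B3–B4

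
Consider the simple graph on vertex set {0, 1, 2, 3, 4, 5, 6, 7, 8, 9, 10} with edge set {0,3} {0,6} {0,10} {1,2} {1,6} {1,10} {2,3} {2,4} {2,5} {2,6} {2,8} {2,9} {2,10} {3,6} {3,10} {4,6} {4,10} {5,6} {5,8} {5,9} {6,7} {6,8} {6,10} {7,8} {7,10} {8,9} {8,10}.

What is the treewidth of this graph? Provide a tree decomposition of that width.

Treewidth 3.
Bags: B1 = {2, 6, 8, 10}  B2 = {2, 3, 6, 10}  B3 = {2, 4, 6, 10}  B4 = {1, 2, 6, 10}  B5 = {2, 5, 6, 8}  B6 = {6, 7, 8, 10}  B7 = {2, 5, 8, 9}  B8 = {0, 3, 6, 10}
Tree: B1–B2, B2–B3, B2–B4, B1–B5, B1–B6, B5–B7, B2–B8

The largest bag has 4 vertices, giving width 3; this decomposition certifies tw(G) ≤ 3. Conversely, {2, 5, 8, 9} is a clique of size 4, and the vertices of any clique must share a bag in every tree decomposition; so some bag has ≥ 4 vertices and tw(G) ≥ 3. Therefore the treewidth is 3.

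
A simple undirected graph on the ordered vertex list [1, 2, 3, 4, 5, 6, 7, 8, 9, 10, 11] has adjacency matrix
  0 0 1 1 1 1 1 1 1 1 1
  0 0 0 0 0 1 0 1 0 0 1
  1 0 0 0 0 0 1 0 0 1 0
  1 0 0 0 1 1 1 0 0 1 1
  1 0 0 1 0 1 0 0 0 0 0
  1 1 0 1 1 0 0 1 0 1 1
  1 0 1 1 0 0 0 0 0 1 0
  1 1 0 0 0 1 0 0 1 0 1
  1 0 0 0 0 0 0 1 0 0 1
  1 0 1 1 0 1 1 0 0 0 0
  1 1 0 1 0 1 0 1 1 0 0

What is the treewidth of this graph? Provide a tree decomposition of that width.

Treewidth 3.
Bags: B1 = {1, 4, 6, 10}  B2 = {1, 4, 6, 11}  B3 = {1, 6, 8, 11}  B4 = {1, 4, 5, 6}  B5 = {1, 4, 7, 10}  B6 = {1, 3, 7, 10}  B7 = {2, 6, 8, 11}  B8 = {1, 8, 9, 11}
Tree: B1–B2, B2–B3, B1–B4, B1–B5, B5–B6, B3–B7, B3–B8

Each bag holds 4 vertices, so the decomposition has width 3, which upper-bounds the treewidth. On the other hand G contains the 4-clique {1, 8, 9, 11}. A clique must lie in a single bag of any decomposition, so no decomposition can have width below 3. Combining the bounds, tw(G) = 3.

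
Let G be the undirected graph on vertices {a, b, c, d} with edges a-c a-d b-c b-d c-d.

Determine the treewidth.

2

A width-2 tree decomposition is:
Bags: B1 = {b, c, d}  B2 = {a, c, d}
Tree: B1–B2
Every bag has size at most 3, so the width is 3 − 1 = 2 and tw(G) ≤ 2. On the other hand G contains the 3-clique {a, c, d}. A clique must lie in a single bag of any decomposition, so no decomposition can have width below 2. Therefore the treewidth is 2.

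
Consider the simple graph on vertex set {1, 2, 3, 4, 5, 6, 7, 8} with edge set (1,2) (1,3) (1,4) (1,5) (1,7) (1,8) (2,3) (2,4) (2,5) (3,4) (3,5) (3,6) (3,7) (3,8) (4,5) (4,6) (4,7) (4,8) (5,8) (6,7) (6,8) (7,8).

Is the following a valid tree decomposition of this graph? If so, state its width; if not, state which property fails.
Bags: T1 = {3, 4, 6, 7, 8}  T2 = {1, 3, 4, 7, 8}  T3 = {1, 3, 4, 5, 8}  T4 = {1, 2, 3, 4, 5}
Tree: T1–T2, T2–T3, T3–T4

Yes; width 4.

Checking the three conditions: (i) the bags cover all of {1, 2, 3, 4, 5, 6, 7, 8}; (ii) for each edge, some bag contains both endpoints; (iii) the bags containing any fixed vertex form a subtree. All hold, so the decomposition is valid with width 5 − 1 = 4.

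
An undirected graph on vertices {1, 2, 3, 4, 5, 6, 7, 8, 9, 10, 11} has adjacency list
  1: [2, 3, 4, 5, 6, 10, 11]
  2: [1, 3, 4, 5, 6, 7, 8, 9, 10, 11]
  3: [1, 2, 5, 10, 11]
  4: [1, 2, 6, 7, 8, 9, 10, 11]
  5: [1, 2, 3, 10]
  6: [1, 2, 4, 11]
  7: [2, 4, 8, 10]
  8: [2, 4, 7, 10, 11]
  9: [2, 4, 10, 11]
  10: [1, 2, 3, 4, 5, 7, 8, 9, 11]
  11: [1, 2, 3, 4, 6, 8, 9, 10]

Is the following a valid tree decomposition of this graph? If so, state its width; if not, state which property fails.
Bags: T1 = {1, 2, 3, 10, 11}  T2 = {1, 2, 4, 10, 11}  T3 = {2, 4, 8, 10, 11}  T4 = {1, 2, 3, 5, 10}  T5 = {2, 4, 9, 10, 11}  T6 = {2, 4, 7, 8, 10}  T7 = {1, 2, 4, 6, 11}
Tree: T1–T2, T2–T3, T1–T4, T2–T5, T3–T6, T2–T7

Every vertex of G appears in some bag (union = {1, 2, 3, 4, 5, 6, 7, 8, 9, 10, 11}); every edge is covered by a bag; and for each vertex v the set of bags containing v is connected in the bag tree. The decomposition is therefore valid. The largest bag has 5 vertices, so the width is 4.

Yes; width 4.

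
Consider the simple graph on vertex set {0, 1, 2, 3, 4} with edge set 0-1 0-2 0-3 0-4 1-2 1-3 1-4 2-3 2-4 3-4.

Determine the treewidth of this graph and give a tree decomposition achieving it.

A single bag containing all 5 vertices is trivially a valid decomposition of width 4. On the other hand G contains the 5-clique {0, 1, 2, 3, 4}. A clique must lie in a single bag of any decomposition, so no decomposition can have width below 4. The upper and lower bounds meet at 4, so that is the treewidth.

Treewidth 4.
One such decomposition:
Bags: B1 = {0, 1, 2, 3, 4}
Tree: (single bag)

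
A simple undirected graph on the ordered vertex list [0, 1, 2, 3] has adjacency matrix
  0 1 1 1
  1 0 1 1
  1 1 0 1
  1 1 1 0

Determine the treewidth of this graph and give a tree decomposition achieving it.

With just one bag of size 4, the width is 4 − 1 = 3, so tw(G) ≤ 3. On the other hand G contains the 4-clique {0, 1, 2, 3}. A clique must lie in a single bag of any decomposition, so no decomposition can have width below 3. The upper and lower bounds meet at 3, so that is the treewidth.

Treewidth 3.
One such decomposition:
Bags: B1 = {0, 1, 2, 3}
Tree: (single bag)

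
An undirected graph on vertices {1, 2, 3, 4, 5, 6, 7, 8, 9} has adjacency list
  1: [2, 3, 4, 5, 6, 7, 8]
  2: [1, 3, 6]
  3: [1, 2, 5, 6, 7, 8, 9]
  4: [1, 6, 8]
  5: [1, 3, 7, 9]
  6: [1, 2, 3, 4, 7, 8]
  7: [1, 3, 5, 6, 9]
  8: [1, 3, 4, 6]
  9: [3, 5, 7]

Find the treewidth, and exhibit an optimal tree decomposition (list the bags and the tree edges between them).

Every bag has size at most 4, so the width is 4 − 1 = 3 and tw(G) ≤ 3. For the lower bound, the 4 vertices {1, 3, 5, 7} are pairwise adjacent, and any tree decomposition puts a clique entirely inside one bag — forcing width ≥ 3. The upper and lower bounds meet at 3, so that is the treewidth.

Treewidth 3.
One such decomposition:
Bags: B1 = {1, 3, 5, 7}  B2 = {1, 3, 6, 7}  B3 = {1, 3, 6, 8}  B4 = {3, 5, 7, 9}  B5 = {1, 2, 3, 6}  B6 = {1, 4, 6, 8}
Tree: B1–B2, B2–B3, B1–B4, B3–B5, B3–B6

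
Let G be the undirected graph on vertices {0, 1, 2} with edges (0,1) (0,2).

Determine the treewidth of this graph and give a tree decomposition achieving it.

Treewidth 1.
One optimal decomposition is:
Bags: B1 = {0, 2}  B2 = {0, 1}
Tree: B1–B2

The largest bag has 2 vertices, giving width 1; this decomposition certifies tw(G) ≤ 1. Since G has at least one edge (e.g. 0–2), it is not an edgeless graph, so tw(G) ≥ 1. Therefore the treewidth is 1.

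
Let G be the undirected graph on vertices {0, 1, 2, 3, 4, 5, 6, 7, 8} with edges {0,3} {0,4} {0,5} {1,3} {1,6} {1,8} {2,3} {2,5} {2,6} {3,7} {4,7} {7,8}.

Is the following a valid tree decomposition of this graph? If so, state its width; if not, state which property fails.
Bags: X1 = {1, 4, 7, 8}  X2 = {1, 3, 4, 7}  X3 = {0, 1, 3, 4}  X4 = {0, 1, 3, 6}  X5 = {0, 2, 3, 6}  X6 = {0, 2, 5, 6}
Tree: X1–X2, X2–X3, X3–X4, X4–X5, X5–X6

Yes; width 3.

Vertex coverage: the bags together contain {0, 1, 2, 3, 4, 5, 6, 7, 8}, the full vertex set. Edge coverage: each edge of G has both endpoints in at least one bag. Running intersection: for every vertex, the bags containing it form a connected subtree. All three properties hold, so this is a valid tree decomposition of width max|bag| − 1 = 3, and hence tw(G) ≤ 3.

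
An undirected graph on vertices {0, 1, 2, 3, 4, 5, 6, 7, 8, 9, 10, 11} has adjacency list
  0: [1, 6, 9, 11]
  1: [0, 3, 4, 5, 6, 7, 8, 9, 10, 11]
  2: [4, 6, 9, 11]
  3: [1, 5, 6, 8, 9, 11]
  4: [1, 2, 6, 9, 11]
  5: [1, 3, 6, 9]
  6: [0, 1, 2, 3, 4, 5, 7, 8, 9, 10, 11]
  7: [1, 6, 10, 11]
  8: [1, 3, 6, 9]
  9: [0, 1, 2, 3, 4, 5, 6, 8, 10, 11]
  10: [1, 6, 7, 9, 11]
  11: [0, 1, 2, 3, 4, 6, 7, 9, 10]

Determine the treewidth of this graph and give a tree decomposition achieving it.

Treewidth 4.
Bags: B1 = {1, 3, 6, 9, 11}  B2 = {1, 3, 6, 8, 9}  B3 = {1, 4, 6, 9, 11}  B4 = {1, 6, 9, 10, 11}  B5 = {2, 4, 6, 9, 11}  B6 = {1, 6, 7, 10, 11}  B7 = {0, 1, 6, 9, 11}  B8 = {1, 3, 5, 6, 9}
Tree: B1–B2, B1–B3, B1–B4, B3–B5, B4–B6, B3–B7, B2–B8

The largest bag has 5 vertices, giving width 4; this decomposition certifies tw(G) ≤ 4. Conversely, {1, 3, 6, 8, 9} is a clique of size 5, and the vertices of any clique must share a bag in every tree decomposition; so some bag has ≥ 5 vertices and tw(G) ≥ 4. Combining the bounds, tw(G) = 4.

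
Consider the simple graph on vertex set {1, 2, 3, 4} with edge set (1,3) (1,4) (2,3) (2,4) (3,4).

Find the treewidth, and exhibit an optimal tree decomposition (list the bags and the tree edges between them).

The largest bag has 3 vertices, giving width 2; this decomposition certifies tw(G) ≤ 2. For the lower bound, the 3 vertices {1, 3, 4} are pairwise adjacent, and any tree decomposition puts a clique entirely inside one bag — forcing width ≥ 2. Combining the bounds, tw(G) = 2.

Treewidth 2.
Bags: B1 = {2, 3, 4}  B2 = {1, 3, 4}
Tree: B1–B2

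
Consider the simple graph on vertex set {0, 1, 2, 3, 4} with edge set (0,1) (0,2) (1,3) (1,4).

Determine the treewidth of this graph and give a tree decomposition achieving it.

Treewidth 1.
One such decomposition:
Bags: B1 = {1, 3}  B2 = {0, 1}  B3 = {0, 2}  B4 = {1, 4}
Tree: B1–B2, B2–B3, B1–B4

Every bag has size at most 2, so the width is 2 − 1 = 1 and tw(G) ≤ 1. Any graph with an edge has treewidth ≥ 1, and G has the edge 3–1. The upper and lower bounds meet at 1, so that is the treewidth.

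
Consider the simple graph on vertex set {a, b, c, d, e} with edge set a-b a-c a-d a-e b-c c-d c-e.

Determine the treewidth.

A width-2 tree decomposition is:
Bags: B1 = {a, c, d}  B2 = {a, b, c}  B3 = {a, c, e}
Tree: B1–B2, B2–B3
Every bag has size at most 3, so the width is 3 − 1 = 2 and tw(G) ≤ 2. For the lower bound, the 3 vertices {a, c, d} are pairwise adjacent, and any tree decomposition puts a clique entirely inside one bag — forcing width ≥ 2. The upper and lower bounds meet at 2, so that is the treewidth.

2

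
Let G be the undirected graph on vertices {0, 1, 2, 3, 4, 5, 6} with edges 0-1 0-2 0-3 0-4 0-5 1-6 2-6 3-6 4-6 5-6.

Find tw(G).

A width-2 tree decomposition is:
Bags: B1 = {0, 2, 6}  B2 = {0, 5, 6}  B3 = {0, 3, 6}  B4 = {0, 1, 6}  B5 = {0, 4, 6}
Tree: B1–B2, B2–B3, B3–B4, B4–B5
Every bag has size at most 3, so the width is 3 − 1 = 2 and tw(G) ≤ 2. The edges 6–2–0–5–6 form a cycle, so G is not a tree and its treewidth is at least 2. Hence tw(G) = 2 exactly.

2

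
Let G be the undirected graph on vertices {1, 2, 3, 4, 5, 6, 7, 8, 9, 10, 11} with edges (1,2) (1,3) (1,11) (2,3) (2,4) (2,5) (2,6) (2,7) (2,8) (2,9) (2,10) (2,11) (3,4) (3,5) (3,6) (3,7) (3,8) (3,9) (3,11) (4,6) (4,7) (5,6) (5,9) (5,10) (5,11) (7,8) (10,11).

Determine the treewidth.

A width-3 tree decomposition is:
Bags: B1 = {2, 3, 5, 6}  B2 = {2, 3, 5, 11}  B3 = {2, 3, 4, 6}  B4 = {2, 5, 10, 11}  B5 = {2, 3, 4, 7}  B6 = {2, 3, 7, 8}  B7 = {2, 3, 5, 9}  B8 = {1, 2, 3, 11}
Tree: B1–B2, B1–B3, B2–B4, B3–B5, B5–B6, B2–B7, B2–B8
The largest bag has 4 vertices, giving width 3; this decomposition certifies tw(G) ≤ 3. For the lower bound, the 4 vertices {2, 5, 10, 11} are pairwise adjacent, and any tree decomposition puts a clique entirely inside one bag — forcing width ≥ 3. Hence tw(G) = 3 exactly.

3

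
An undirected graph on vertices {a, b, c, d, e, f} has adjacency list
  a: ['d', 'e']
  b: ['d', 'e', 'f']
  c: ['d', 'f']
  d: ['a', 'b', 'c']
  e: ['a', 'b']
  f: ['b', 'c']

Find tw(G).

A width-2 tree decomposition is:
Bags: B1 = {c, d, f}  B2 = {b, d, f}  B3 = {a, b, d}  B4 = {a, b, e}
Tree: B1–B2, B2–B3, B3–B4
The largest bag has 3 vertices, giving width 2; this decomposition certifies tw(G) ≤ 2. Since c–f–b–d–c is a cycle in G, G is not acyclic. Forests are exactly the graphs of treewidth ≤ 1, so tw(G) ≥ 2. Combining the bounds, tw(G) = 2.

2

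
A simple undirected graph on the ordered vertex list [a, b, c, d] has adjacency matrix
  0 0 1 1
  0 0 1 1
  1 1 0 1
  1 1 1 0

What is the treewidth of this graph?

2

A width-2 tree decomposition is:
Bags: B1 = {a, c, d}  B2 = {b, c, d}
Tree: B1–B2
Every bag has size at most 3, so the width is 3 − 1 = 2 and tw(G) ≤ 2. For the lower bound, the 3 vertices {a, c, d} are pairwise adjacent, and any tree decomposition puts a clique entirely inside one bag — forcing width ≥ 2. The upper and lower bounds meet at 2, so that is the treewidth.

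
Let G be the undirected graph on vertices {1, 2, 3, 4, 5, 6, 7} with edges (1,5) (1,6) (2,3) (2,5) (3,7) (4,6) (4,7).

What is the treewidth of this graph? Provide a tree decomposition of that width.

Treewidth 2.
One optimal decomposition is:
Bags: B1 = {1, 2, 5}  B2 = {1, 2, 6}  B3 = {2, 4, 6}  B4 = {2, 4, 7}  B5 = {2, 3, 7}
Tree: B1–B2, B2–B3, B3–B4, B4–B5

Every bag has size at most 3, so the width is 3 − 1 = 2 and tw(G) ≤ 2. For the lower bound, G contains the cycle 2–5–1–6–4–7–3–2, so G is not a forest; only forests have treewidth ≤ 1, hence tw(G) ≥ 2. The upper and lower bounds meet at 2, so that is the treewidth.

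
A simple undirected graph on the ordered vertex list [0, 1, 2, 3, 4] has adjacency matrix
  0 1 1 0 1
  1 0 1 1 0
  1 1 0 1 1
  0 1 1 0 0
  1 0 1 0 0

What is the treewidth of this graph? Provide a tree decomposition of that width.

Treewidth 2.
One such decomposition:
Bags: B1 = {0, 1, 2}  B2 = {1, 2, 3}  B3 = {0, 2, 4}
Tree: B1–B2, B1–B3

The largest bag has 3 vertices, giving width 2; this decomposition certifies tw(G) ≤ 2. Conversely, {0, 1, 2} is a clique of size 3, and the vertices of any clique must share a bag in every tree decomposition; so some bag has ≥ 3 vertices and tw(G) ≥ 2. Therefore the treewidth is 2.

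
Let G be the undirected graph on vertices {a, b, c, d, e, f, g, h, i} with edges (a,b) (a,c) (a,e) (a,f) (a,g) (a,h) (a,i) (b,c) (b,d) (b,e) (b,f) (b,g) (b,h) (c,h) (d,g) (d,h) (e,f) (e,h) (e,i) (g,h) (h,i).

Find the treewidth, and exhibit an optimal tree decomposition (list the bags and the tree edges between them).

Treewidth 3.
One such decomposition:
Bags: B1 = {a, b, g, h}  B2 = {a, b, e, h}  B3 = {a, e, h, i}  B4 = {a, b, c, h}  B5 = {a, b, e, f}  B6 = {b, d, g, h}
Tree: B1–B2, B2–B3, B2–B4, B2–B5, B1–B6

The largest bag has 4 vertices, giving width 3; this decomposition certifies tw(G) ≤ 3. On the other hand G contains the 4-clique {b, d, g, h}. A clique must lie in a single bag of any decomposition, so no decomposition can have width below 3. The upper and lower bounds meet at 3, so that is the treewidth.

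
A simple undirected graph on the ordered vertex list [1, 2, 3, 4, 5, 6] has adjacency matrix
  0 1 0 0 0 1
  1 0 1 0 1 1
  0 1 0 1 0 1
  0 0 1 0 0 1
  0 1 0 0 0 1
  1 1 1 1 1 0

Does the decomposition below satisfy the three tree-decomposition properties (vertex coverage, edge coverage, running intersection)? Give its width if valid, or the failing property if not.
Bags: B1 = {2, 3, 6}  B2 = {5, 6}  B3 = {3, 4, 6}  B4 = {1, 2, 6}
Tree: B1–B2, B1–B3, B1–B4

No — edge (2,5) lies in no bag.

A tree decomposition must satisfy three properties: every vertex lies in some bag; for every edge, both endpoints lie together in some bag; and for every vertex, the bags containing it form a connected subtree. Here edge (2,5) lies in no bag, so the decomposition is invalid.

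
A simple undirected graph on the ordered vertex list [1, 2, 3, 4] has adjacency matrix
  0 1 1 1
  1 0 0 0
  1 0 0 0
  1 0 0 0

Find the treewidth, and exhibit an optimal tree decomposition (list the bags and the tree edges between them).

Treewidth 1.
One such decomposition:
Bags: B1 = {1, 2}  B2 = {1, 3}  B3 = {1, 4}
Tree: B1–B2, B2–B3

Every bag has size at most 2, so the width is 2 − 1 = 1 and tw(G) ≤ 1. Any graph with an edge has treewidth ≥ 1, and G has the edge 2–1. Hence tw(G) = 1 exactly.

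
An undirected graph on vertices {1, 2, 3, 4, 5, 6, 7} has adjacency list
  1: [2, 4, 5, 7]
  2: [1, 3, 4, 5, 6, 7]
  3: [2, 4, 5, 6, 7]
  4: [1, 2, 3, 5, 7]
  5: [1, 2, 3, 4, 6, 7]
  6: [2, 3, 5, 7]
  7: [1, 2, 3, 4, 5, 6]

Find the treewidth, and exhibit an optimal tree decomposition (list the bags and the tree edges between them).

Every bag has size at most 5, so the width is 5 − 1 = 4 and tw(G) ≤ 4. Conversely, {1, 2, 4, 5, 7} is a clique of size 5, and the vertices of any clique must share a bag in every tree decomposition; so some bag has ≥ 5 vertices and tw(G) ≥ 4. Therefore the treewidth is 4.

Treewidth 4.
Bags: B1 = {1, 2, 4, 5, 7}  B2 = {2, 3, 4, 5, 7}  B3 = {2, 3, 5, 6, 7}
Tree: B1–B2, B2–B3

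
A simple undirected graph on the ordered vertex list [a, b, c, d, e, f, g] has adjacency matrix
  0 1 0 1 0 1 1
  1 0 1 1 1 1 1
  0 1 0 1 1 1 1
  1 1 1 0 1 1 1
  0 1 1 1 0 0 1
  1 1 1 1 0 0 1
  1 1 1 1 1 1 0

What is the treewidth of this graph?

4

A width-4 tree decomposition is:
Bags: B1 = {b, c, d, f, g}  B2 = {b, c, d, e, g}  B3 = {a, b, d, f, g}
Tree: B1–B2, B1–B3
Each bag holds 5 vertices, so the decomposition has width 4, which upper-bounds the treewidth. On the other hand G contains the 5-clique {b, c, d, e, g}. A clique must lie in a single bag of any decomposition, so no decomposition can have width below 4. Combining the bounds, tw(G) = 4.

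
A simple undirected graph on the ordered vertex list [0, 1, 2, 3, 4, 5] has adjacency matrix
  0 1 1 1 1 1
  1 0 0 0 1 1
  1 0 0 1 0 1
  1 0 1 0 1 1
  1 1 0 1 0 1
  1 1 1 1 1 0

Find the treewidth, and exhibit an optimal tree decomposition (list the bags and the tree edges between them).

Treewidth 3.
Bags: B1 = {0, 3, 4, 5}  B2 = {0, 1, 4, 5}  B3 = {0, 2, 3, 5}
Tree: B1–B2, B1–B3

The largest bag has 4 vertices, giving width 3; this decomposition certifies tw(G) ≤ 3. Conversely, {0, 1, 4, 5} is a clique of size 4, and the vertices of any clique must share a bag in every tree decomposition; so some bag has ≥ 4 vertices and tw(G) ≥ 3. The upper and lower bounds meet at 3, so that is the treewidth.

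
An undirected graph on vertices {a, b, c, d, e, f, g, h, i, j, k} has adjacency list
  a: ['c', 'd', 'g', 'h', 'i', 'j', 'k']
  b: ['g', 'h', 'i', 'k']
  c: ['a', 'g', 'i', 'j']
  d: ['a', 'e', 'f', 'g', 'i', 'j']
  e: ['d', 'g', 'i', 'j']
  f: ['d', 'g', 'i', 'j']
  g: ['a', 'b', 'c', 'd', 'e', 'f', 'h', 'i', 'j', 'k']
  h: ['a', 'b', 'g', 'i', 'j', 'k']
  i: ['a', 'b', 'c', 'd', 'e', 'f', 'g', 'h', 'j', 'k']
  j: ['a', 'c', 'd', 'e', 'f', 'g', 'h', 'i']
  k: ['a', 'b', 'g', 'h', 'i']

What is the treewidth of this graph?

A width-4 tree decomposition is:
Bags: B1 = {d, f, g, i, j}  B2 = {a, d, g, i, j}  B3 = {a, g, h, i, j}  B4 = {a, g, h, i, k}  B5 = {d, e, g, i, j}  B6 = {b, g, h, i, k}  B7 = {a, c, g, i, j}
Tree: B1–B2, B2–B3, B3–B4, B2–B5, B4–B6, B2–B7
Each bag holds 5 vertices, so the decomposition has width 4, which upper-bounds the treewidth. On the other hand G contains the 5-clique {d, e, g, i, j}. A clique must lie in a single bag of any decomposition, so no decomposition can have width below 4. Hence tw(G) = 4 exactly.

4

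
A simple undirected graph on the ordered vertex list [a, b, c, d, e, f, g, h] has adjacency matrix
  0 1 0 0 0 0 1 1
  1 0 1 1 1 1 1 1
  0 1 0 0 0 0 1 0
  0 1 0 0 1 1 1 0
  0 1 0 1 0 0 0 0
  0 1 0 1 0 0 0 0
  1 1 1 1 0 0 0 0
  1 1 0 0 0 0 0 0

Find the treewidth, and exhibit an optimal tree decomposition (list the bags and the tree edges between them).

Treewidth 2.
Bags: B1 = {b, d, g}  B2 = {b, d, e}  B3 = {a, b, g}  B4 = {b, c, g}  B5 = {b, d, f}  B6 = {a, b, h}
Tree: B1–B2, B1–B3, B3–B4, B2–B5, B3–B6

Every bag has size at most 3, so the width is 3 − 1 = 2 and tw(G) ≤ 2. Conversely, {b, d, g} is a clique of size 3, and the vertices of any clique must share a bag in every tree decomposition; so some bag has ≥ 3 vertices and tw(G) ≥ 2. The upper and lower bounds meet at 2, so that is the treewidth.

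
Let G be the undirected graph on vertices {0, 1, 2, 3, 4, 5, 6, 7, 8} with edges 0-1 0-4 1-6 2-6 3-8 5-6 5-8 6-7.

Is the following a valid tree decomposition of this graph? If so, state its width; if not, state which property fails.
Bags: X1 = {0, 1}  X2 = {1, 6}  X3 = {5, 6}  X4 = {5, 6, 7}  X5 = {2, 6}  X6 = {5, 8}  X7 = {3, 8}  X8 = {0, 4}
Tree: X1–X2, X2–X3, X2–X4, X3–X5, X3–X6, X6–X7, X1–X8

A tree decomposition must satisfy three properties: every vertex lies in some bag; for every edge, both endpoints lie together in some bag; and for every vertex, the bags containing it form a connected subtree. Here bags containing vertex 5 are not connected in the tree, so the decomposition is invalid.

No — bags containing vertex 5 are not connected in the tree.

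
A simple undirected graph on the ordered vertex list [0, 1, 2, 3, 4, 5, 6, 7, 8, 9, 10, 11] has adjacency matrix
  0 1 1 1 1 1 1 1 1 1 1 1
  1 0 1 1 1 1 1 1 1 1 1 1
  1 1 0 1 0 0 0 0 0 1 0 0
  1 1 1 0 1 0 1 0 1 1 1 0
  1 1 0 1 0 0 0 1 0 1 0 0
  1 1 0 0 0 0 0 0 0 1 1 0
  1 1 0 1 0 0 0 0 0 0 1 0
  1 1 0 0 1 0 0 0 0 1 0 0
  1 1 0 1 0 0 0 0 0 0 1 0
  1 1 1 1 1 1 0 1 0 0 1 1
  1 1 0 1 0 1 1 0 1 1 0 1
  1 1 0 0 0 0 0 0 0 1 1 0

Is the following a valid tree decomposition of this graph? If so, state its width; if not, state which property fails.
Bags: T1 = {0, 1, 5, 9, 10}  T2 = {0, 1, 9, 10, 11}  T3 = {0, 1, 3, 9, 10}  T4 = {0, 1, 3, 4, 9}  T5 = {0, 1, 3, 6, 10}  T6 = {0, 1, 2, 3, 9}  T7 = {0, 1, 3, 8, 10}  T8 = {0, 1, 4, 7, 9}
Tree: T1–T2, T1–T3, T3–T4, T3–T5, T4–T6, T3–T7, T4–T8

Every vertex of G appears in some bag (union = {0, 1, 2, 3, 4, 5, 6, 7, 8, 9, 10, 11}); every edge is covered by a bag; and for each vertex v the set of bags containing v is connected in the bag tree. The decomposition is therefore valid. The largest bag has 5 vertices, so the width is 4.

Yes; width 4.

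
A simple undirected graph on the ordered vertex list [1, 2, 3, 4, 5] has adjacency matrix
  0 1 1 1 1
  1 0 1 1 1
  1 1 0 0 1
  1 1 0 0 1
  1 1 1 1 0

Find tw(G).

A width-3 tree decomposition is:
Bags: B1 = {1, 2, 3, 5}  B2 = {1, 2, 4, 5}
Tree: B1–B2
The largest bag has 4 vertices, giving width 3; this decomposition certifies tw(G) ≤ 3. For the lower bound, the 4 vertices {1, 2, 3, 5} are pairwise adjacent, and any tree decomposition puts a clique entirely inside one bag — forcing width ≥ 3. The upper and lower bounds meet at 3, so that is the treewidth.

3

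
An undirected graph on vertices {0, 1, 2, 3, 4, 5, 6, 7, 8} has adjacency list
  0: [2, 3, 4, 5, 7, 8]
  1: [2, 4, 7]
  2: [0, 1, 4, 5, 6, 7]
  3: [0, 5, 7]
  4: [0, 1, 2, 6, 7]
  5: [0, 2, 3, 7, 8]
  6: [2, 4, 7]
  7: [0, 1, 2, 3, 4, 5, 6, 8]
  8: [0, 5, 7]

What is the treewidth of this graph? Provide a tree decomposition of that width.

Treewidth 3.
One such decomposition:
Bags: B1 = {0, 2, 4, 7}  B2 = {0, 2, 5, 7}  B3 = {2, 4, 6, 7}  B4 = {0, 5, 7, 8}  B5 = {0, 3, 5, 7}  B6 = {1, 2, 4, 7}
Tree: B1–B2, B1–B3, B2–B4, B4–B5, B3–B6

Every bag has size at most 4, so the width is 4 − 1 = 3 and tw(G) ≤ 3. Conversely, {0, 2, 4, 7} is a clique of size 4, and the vertices of any clique must share a bag in every tree decomposition; so some bag has ≥ 4 vertices and tw(G) ≥ 3. The upper and lower bounds meet at 3, so that is the treewidth.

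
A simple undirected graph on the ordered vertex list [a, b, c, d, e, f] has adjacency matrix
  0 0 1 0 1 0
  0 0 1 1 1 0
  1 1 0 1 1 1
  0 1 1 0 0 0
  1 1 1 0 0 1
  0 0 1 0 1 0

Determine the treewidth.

A width-2 tree decomposition is:
Bags: B1 = {b, c, e}  B2 = {a, c, e}  B3 = {b, c, d}  B4 = {c, e, f}
Tree: B1–B2, B1–B3, B2–B4
Every bag has size at most 3, so the width is 3 − 1 = 2 and tw(G) ≤ 2. On the other hand G contains the 3-clique {b, c, d}. A clique must lie in a single bag of any decomposition, so no decomposition can have width below 2. The upper and lower bounds meet at 2, so that is the treewidth.

2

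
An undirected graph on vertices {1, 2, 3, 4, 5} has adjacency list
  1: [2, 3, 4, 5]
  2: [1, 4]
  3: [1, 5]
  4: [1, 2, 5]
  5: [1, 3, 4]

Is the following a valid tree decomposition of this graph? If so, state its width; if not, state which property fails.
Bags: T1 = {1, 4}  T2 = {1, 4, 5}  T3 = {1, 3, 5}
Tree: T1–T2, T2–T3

No — vertex 2 appears in no bag.

A tree decomposition must satisfy three properties: every vertex lies in some bag; for every edge, both endpoints lie together in some bag; and for every vertex, the bags containing it form a connected subtree. Here vertex 2 appears in no bag, so the decomposition is invalid.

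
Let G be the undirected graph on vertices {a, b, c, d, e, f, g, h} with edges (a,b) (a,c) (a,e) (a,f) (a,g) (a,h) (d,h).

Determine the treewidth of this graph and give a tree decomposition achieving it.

Treewidth 1.
Bags: B1 = {a, g}  B2 = {a, e}  B3 = {a, c}  B4 = {a, b}  B5 = {a, h}  B6 = {d, h}  B7 = {a, f}
Tree: B1–B2, B2–B3, B2–B4, B1–B5, B5–B6, B5–B7

Each bag holds 2 vertices, so the decomposition has width 1, which upper-bounds the treewidth. G has an edge, so its treewidth is at least 1. Combining the bounds, tw(G) = 1.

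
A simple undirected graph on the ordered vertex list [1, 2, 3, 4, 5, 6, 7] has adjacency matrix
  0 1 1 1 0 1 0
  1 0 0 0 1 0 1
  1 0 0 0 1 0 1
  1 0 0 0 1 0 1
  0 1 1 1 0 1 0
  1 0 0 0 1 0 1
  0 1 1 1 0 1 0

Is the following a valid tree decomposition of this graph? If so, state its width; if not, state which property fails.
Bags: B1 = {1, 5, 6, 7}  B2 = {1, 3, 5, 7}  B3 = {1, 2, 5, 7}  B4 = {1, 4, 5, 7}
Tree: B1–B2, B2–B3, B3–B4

Checking the three conditions: (i) the bags cover all of {1, 2, 3, 4, 5, 6, 7}; (ii) for each edge, some bag contains both endpoints; (iii) the bags containing any fixed vertex form a subtree. All hold, so the decomposition is valid with width 4 − 1 = 3.

Yes; width 3.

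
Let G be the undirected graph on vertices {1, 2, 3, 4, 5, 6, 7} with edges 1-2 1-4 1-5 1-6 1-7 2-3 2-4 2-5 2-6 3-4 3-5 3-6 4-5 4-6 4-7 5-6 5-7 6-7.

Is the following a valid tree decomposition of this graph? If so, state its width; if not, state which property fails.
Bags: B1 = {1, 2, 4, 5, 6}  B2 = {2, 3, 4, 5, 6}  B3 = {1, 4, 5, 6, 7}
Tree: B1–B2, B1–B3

Every vertex of G appears in some bag (union = {1, 2, 3, 4, 5, 6, 7}); every edge is covered by a bag; and for each vertex v the set of bags containing v is connected in the bag tree. The decomposition is therefore valid. The largest bag has 5 vertices, so the width is 4.

Yes; width 4.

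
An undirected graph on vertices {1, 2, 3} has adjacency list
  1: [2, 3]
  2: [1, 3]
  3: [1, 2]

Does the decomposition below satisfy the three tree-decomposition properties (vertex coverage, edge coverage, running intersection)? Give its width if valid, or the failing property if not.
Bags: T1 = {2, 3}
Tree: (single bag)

No — vertex 1 appears in no bag.

A tree decomposition must satisfy three properties: every vertex lies in some bag; for every edge, both endpoints lie together in some bag; and for every vertex, the bags containing it form a connected subtree. Here vertex 1 appears in no bag, so the decomposition is invalid.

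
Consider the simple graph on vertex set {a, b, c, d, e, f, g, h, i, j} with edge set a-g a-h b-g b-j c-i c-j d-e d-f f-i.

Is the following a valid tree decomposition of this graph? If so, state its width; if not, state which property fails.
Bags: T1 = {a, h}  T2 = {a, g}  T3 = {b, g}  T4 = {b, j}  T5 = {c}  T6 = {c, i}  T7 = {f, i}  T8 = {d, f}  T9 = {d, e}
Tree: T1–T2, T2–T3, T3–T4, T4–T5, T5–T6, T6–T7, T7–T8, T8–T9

No — edge (j,c) lies in no bag.

A tree decomposition must satisfy three properties: every vertex lies in some bag; for every edge, both endpoints lie together in some bag; and for every vertex, the bags containing it form a connected subtree. Here edge (j,c) lies in no bag, so the decomposition is invalid.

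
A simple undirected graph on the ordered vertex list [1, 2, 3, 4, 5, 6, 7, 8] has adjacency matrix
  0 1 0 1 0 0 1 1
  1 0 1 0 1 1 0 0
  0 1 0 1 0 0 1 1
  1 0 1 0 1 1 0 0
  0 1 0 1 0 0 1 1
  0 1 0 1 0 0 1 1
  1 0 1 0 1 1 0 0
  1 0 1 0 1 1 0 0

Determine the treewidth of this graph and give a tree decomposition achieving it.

Treewidth 4.
One optimal decomposition is:
Bags: B1 = {1, 3, 5, 6, 7}  B2 = {1, 3, 5, 6, 8}  B3 = {1, 2, 3, 5, 6}  B4 = {1, 3, 4, 5, 6}
Tree: B1–B2, B2–B3, B3–B4

Each bag holds 5 vertices, so the decomposition has width 4, which upper-bounds the treewidth. For the lower bound: the 5 vertex sets {1,7}, {3,8}, {2,5}, {6}, {4} are disjoint, each induces a connected subgraph, and every pair is joined by at least one edge of G. Contracting each set to a single vertex therefore yields K_{5} as a minor, and since treewidth is minor-monotone, tw(G) ≥ tw(K_{5}) = 4. Hence tw(G) = 4 exactly.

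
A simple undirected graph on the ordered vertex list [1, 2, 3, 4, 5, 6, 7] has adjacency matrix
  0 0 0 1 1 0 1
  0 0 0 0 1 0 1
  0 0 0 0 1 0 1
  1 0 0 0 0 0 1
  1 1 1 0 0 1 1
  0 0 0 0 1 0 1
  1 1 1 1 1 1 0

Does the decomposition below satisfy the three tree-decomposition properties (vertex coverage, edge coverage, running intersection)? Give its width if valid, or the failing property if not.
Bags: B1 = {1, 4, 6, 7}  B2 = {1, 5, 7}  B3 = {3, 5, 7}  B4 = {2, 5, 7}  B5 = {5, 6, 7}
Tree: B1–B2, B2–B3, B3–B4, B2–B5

No — bags containing vertex 6 are not connected in the tree.

A tree decomposition must satisfy three properties: every vertex lies in some bag; for every edge, both endpoints lie together in some bag; and for every vertex, the bags containing it form a connected subtree. Here bags containing vertex 6 are not connected in the tree, so the decomposition is invalid.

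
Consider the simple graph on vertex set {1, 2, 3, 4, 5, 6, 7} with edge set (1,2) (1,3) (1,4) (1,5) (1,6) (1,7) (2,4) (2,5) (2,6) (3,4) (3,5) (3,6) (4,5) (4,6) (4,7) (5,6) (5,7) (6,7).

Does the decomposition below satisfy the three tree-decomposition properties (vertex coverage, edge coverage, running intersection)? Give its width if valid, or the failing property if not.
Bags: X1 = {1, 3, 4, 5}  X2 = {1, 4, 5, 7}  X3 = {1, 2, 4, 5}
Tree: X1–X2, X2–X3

No — vertex 6 appears in no bag.

A tree decomposition must satisfy three properties: every vertex lies in some bag; for every edge, both endpoints lie together in some bag; and for every vertex, the bags containing it form a connected subtree. Here vertex 6 appears in no bag, so the decomposition is invalid.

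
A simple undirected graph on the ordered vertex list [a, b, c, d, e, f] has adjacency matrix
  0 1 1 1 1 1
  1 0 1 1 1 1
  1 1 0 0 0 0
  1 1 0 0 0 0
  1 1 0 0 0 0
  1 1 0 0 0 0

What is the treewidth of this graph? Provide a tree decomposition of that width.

Treewidth 2.
One such decomposition:
Bags: B1 = {a, b, c}  B2 = {a, b, d}  B3 = {a, b, e}  B4 = {a, b, f}
Tree: B1–B2, B1–B3, B2–B4

Each bag holds 3 vertices, so the decomposition has width 2, which upper-bounds the treewidth. On the other hand G contains the 3-clique {a, b, d}. A clique must lie in a single bag of any decomposition, so no decomposition can have width below 2. Therefore the treewidth is 2.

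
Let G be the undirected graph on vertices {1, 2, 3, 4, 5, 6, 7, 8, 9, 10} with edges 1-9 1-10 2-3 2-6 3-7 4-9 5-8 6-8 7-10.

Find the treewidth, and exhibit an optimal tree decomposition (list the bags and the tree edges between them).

Each bag holds 2 vertices, so the decomposition has width 1, which upper-bounds the treewidth. Any graph with an edge has treewidth ≥ 1, and G has the edge 5–8. Combining the bounds, tw(G) = 1.

Treewidth 1.
One such decomposition:
Bags: B1 = {5, 8}  B2 = {6, 8}  B3 = {2, 6}  B4 = {2, 3}  B5 = {3, 7}  B6 = {7, 10}  B7 = {1, 10}  B8 = {1, 9}  B9 = {4, 9}
Tree: B1–B2, B2–B3, B3–B4, B4–B5, B5–B6, B6–B7, B7–B8, B8–B9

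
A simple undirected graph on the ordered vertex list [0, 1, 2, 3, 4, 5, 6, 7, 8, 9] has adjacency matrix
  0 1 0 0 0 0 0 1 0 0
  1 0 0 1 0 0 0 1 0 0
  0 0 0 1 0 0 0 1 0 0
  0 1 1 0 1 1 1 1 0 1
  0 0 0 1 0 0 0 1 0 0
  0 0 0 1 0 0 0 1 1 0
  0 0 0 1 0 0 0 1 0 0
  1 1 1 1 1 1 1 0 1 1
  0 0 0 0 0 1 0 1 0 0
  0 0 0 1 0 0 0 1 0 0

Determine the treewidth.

A width-2 tree decomposition is:
Bags: B1 = {3, 7, 9}  B2 = {2, 3, 7}  B3 = {3, 4, 7}  B4 = {1, 3, 7}  B5 = {3, 5, 7}  B6 = {0, 1, 7}  B7 = {3, 6, 7}  B8 = {5, 7, 8}
Tree: B1–B2, B1–B3, B1–B4, B3–B5, B4–B6, B2–B7, B5–B8
Each bag holds 3 vertices, so the decomposition has width 2, which upper-bounds the treewidth. For the lower bound, the 3 vertices {0, 1, 7} are pairwise adjacent, and any tree decomposition puts a clique entirely inside one bag — forcing width ≥ 2. Therefore the treewidth is 2.

2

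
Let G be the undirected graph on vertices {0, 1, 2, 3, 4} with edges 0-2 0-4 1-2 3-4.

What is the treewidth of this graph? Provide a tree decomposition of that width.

Treewidth 1.
One such decomposition:
Bags: B1 = {3, 4}  B2 = {0, 4}  B3 = {0, 2}  B4 = {1, 2}
Tree: B1–B2, B2–B3, B3–B4

Every bag has size at most 2, so the width is 2 − 1 = 1 and tw(G) ≤ 1. Since G has at least one edge (e.g. 3–4), it is not an edgeless graph, so tw(G) ≥ 1. The upper and lower bounds meet at 1, so that is the treewidth.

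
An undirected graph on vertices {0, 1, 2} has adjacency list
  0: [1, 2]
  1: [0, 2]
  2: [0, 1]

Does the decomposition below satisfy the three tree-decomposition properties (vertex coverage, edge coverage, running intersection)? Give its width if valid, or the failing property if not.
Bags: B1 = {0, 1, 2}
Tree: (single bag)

Checking the three conditions: (i) the bags cover all of {0, 1, 2}; (ii) for each edge, some bag contains both endpoints; (iii) the bags containing any fixed vertex form a subtree. All hold, so the decomposition is valid with width 3 − 1 = 2.

Yes; width 2.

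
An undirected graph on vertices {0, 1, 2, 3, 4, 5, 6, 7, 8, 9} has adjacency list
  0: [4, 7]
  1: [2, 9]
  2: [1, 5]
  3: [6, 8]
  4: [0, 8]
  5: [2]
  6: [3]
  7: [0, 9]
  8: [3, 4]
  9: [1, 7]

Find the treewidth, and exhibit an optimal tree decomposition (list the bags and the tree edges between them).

Treewidth 1.
Bags: B1 = {2, 5}  B2 = {1, 2}  B3 = {1, 9}  B4 = {7, 9}  B5 = {0, 7}  B6 = {0, 4}  B7 = {4, 8}  B8 = {3, 8}  B9 = {3, 6}
Tree: B1–B2, B2–B3, B3–B4, B4–B5, B5–B6, B6–B7, B7–B8, B8–B9

Each bag holds 2 vertices, so the decomposition has width 1, which upper-bounds the treewidth. Any graph with an edge has treewidth ≥ 1, and G has the edge 5–2. Combining the bounds, tw(G) = 1.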